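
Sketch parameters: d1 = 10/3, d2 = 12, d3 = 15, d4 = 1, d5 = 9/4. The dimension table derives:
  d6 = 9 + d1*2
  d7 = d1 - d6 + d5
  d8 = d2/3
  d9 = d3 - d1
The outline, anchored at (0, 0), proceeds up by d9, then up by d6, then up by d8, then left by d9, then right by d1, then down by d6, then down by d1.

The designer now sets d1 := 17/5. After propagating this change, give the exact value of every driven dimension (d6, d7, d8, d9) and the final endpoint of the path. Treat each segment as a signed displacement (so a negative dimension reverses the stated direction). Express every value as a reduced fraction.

Apply edit: d1 := 17/5
  d6 = 9 + d1*2 = 79/5
  d7 = d1 - d6 + d5 = -203/20
  d8 = d2/3 = 4
  d9 = d3 - d1 = 58/5
Walk from origin (0, 0):
  seg 1: up by d9 = 58/5 → (0, 58/5)
  seg 2: up by d6 = 79/5 → (0, 137/5)
  seg 3: up by d8 = 4 → (0, 157/5)
  seg 4: left by d9 = 58/5 → (-58/5, 157/5)
  seg 5: right by d1 = 17/5 → (-41/5, 157/5)
  seg 6: down by d6 = 79/5 → (-41/5, 78/5)
  seg 7: down by d1 = 17/5 → (-41/5, 61/5)

d6 = 79/5
d7 = -203/20
d8 = 4
d9 = 58/5
endpoint = (-41/5, 61/5)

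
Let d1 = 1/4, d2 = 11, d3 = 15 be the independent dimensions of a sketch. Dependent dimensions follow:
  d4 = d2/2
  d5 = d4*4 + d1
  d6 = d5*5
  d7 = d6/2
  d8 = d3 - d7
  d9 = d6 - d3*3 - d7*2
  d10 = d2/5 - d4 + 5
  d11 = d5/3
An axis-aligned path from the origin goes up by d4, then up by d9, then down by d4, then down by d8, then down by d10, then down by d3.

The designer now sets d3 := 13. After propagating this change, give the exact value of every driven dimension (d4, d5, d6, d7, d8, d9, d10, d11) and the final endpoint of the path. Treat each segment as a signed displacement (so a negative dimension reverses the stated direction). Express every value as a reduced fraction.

d4 = 11/2
d5 = 89/4
d6 = 445/4
d7 = 445/8
d8 = -341/8
d9 = -39
d10 = 17/10
d11 = 89/12
endpoint = (0, -443/40)

Apply edit: d3 := 13
  d4 = d2/2 = 11/2
  d5 = d4*4 + d1 = 89/4
  d6 = d5*5 = 445/4
  d7 = d6/2 = 445/8
  d8 = d3 - d7 = -341/8
  d9 = d6 - d3*3 - d7*2 = -39
  d10 = d2/5 - d4 + 5 = 17/10
  d11 = d5/3 = 89/12
Walk from origin (0, 0):
  seg 1: up by d4 = 11/2 → (0, 11/2)
  seg 2: up by d9 = -39 → (0, -67/2)
  seg 3: down by d4 = 11/2 → (0, -39)
  seg 4: down by d8 = -341/8 → (0, 29/8)
  seg 5: down by d10 = 17/10 → (0, 77/40)
  seg 6: down by d3 = 13 → (0, -443/40)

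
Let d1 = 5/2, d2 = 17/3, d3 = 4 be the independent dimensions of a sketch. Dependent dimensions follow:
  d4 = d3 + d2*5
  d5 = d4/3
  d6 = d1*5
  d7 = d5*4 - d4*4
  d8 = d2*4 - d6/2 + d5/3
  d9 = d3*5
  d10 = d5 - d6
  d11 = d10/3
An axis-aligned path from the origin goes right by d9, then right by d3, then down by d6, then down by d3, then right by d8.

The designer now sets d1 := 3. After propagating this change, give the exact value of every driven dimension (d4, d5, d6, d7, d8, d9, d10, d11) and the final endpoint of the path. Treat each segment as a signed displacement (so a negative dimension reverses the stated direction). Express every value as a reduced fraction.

Apply edit: d1 := 3
  d4 = d3 + d2*5 = 97/3
  d5 = d4/3 = 97/9
  d6 = d1*5 = 15
  d7 = d5*4 - d4*4 = -776/9
  d8 = d2*4 - d6/2 + d5/3 = 1013/54
  d9 = d3*5 = 20
  d10 = d5 - d6 = -38/9
  d11 = d10/3 = -38/27
Walk from origin (0, 0):
  seg 1: right by d9 = 20 → (20, 0)
  seg 2: right by d3 = 4 → (24, 0)
  seg 3: down by d6 = 15 → (24, -15)
  seg 4: down by d3 = 4 → (24, -19)
  seg 5: right by d8 = 1013/54 → (2309/54, -19)

d4 = 97/3
d5 = 97/9
d6 = 15
d7 = -776/9
d8 = 1013/54
d9 = 20
d10 = -38/9
d11 = -38/27
endpoint = (2309/54, -19)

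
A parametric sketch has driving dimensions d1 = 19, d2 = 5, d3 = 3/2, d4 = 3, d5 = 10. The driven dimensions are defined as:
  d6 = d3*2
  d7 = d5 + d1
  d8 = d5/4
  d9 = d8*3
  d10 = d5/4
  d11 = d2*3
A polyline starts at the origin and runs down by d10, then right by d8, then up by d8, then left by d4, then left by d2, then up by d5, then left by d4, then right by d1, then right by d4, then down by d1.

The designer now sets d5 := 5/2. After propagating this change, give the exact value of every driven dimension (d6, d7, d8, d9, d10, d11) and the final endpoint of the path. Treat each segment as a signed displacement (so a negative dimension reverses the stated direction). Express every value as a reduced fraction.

Apply edit: d5 := 5/2
  d6 = d3*2 = 3
  d7 = d5 + d1 = 43/2
  d8 = d5/4 = 5/8
  d9 = d8*3 = 15/8
  d10 = d5/4 = 5/8
  d11 = d2*3 = 15
Walk from origin (0, 0):
  seg 1: down by d10 = 5/8 → (0, -5/8)
  seg 2: right by d8 = 5/8 → (5/8, -5/8)
  seg 3: up by d8 = 5/8 → (5/8, 0)
  seg 4: left by d4 = 3 → (-19/8, 0)
  seg 5: left by d2 = 5 → (-59/8, 0)
  seg 6: up by d5 = 5/2 → (-59/8, 5/2)
  seg 7: left by d4 = 3 → (-83/8, 5/2)
  seg 8: right by d1 = 19 → (69/8, 5/2)
  seg 9: right by d4 = 3 → (93/8, 5/2)
  seg 10: down by d1 = 19 → (93/8, -33/2)

d6 = 3
d7 = 43/2
d8 = 5/8
d9 = 15/8
d10 = 5/8
d11 = 15
endpoint = (93/8, -33/2)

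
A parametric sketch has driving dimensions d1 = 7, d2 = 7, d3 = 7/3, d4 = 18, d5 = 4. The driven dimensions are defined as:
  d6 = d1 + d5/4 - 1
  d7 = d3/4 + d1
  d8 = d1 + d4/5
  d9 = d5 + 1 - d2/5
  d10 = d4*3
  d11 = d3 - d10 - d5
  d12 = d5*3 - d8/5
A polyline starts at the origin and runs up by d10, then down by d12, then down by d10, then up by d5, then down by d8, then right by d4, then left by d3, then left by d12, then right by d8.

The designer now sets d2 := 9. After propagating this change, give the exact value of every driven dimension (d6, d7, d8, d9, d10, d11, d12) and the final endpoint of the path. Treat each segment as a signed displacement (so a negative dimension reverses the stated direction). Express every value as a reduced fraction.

Apply edit: d2 := 9
  d6 = d1 + d5/4 - 1 = 7
  d7 = d3/4 + d1 = 91/12
  d8 = d1 + d4/5 = 53/5
  d9 = d5 + 1 - d2/5 = 16/5
  d10 = d4*3 = 54
  d11 = d3 - d10 - d5 = -167/3
  d12 = d5*3 - d8/5 = 247/25
Walk from origin (0, 0):
  seg 1: up by d10 = 54 → (0, 54)
  seg 2: down by d12 = 247/25 → (0, 1103/25)
  seg 3: down by d10 = 54 → (0, -247/25)
  seg 4: up by d5 = 4 → (0, -147/25)
  seg 5: down by d8 = 53/5 → (0, -412/25)
  seg 6: right by d4 = 18 → (18, -412/25)
  seg 7: left by d3 = 7/3 → (47/3, -412/25)
  seg 8: left by d12 = 247/25 → (434/75, -412/25)
  seg 9: right by d8 = 53/5 → (1229/75, -412/25)

d6 = 7
d7 = 91/12
d8 = 53/5
d9 = 16/5
d10 = 54
d11 = -167/3
d12 = 247/25
endpoint = (1229/75, -412/25)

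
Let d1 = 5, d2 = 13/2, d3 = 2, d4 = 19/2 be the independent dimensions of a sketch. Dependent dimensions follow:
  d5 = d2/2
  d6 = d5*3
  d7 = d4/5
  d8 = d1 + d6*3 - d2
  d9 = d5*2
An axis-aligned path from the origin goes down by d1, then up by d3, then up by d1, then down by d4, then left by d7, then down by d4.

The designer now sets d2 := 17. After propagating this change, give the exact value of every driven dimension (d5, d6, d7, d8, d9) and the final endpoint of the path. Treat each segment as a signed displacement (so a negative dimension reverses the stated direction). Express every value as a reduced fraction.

d5 = 17/2
d6 = 51/2
d7 = 19/10
d8 = 129/2
d9 = 17
endpoint = (-19/10, -17)

Apply edit: d2 := 17
  d5 = d2/2 = 17/2
  d6 = d5*3 = 51/2
  d7 = d4/5 = 19/10
  d8 = d1 + d6*3 - d2 = 129/2
  d9 = d5*2 = 17
Walk from origin (0, 0):
  seg 1: down by d1 = 5 → (0, -5)
  seg 2: up by d3 = 2 → (0, -3)
  seg 3: up by d1 = 5 → (0, 2)
  seg 4: down by d4 = 19/2 → (0, -15/2)
  seg 5: left by d7 = 19/10 → (-19/10, -15/2)
  seg 6: down by d4 = 19/2 → (-19/10, -17)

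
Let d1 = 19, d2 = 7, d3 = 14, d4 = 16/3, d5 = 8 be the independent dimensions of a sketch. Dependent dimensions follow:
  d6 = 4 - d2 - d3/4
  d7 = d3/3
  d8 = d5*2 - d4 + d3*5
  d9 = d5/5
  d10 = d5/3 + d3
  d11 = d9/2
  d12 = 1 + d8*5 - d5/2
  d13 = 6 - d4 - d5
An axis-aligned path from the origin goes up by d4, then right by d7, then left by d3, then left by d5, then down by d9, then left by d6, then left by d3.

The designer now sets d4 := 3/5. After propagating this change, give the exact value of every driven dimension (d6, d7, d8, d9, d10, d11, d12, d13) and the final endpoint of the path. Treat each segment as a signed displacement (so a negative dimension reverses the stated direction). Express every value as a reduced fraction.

Apply edit: d4 := 3/5
  d6 = 4 - d2 - d3/4 = -13/2
  d7 = d3/3 = 14/3
  d8 = d5*2 - d4 + d3*5 = 427/5
  d9 = d5/5 = 8/5
  d10 = d5/3 + d3 = 50/3
  d11 = d9/2 = 4/5
  d12 = 1 + d8*5 - d5/2 = 424
  d13 = 6 - d4 - d5 = -13/5
Walk from origin (0, 0):
  seg 1: up by d4 = 3/5 → (0, 3/5)
  seg 2: right by d7 = 14/3 → (14/3, 3/5)
  seg 3: left by d3 = 14 → (-28/3, 3/5)
  seg 4: left by d5 = 8 → (-52/3, 3/5)
  seg 5: down by d9 = 8/5 → (-52/3, -1)
  seg 6: left by d6 = -13/2 → (-65/6, -1)
  seg 7: left by d3 = 14 → (-149/6, -1)

d6 = -13/2
d7 = 14/3
d8 = 427/5
d9 = 8/5
d10 = 50/3
d11 = 4/5
d12 = 424
d13 = -13/5
endpoint = (-149/6, -1)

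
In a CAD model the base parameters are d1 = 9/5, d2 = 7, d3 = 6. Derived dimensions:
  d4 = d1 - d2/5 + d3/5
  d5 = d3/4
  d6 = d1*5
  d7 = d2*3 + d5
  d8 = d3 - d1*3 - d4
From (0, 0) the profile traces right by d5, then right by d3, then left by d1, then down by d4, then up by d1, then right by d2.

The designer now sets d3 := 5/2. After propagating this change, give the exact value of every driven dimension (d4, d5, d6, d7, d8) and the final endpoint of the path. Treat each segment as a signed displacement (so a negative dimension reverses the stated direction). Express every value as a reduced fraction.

d4 = 9/10
d5 = 5/8
d6 = 9
d7 = 173/8
d8 = -19/5
endpoint = (333/40, 9/10)

Apply edit: d3 := 5/2
  d4 = d1 - d2/5 + d3/5 = 9/10
  d5 = d3/4 = 5/8
  d6 = d1*5 = 9
  d7 = d2*3 + d5 = 173/8
  d8 = d3 - d1*3 - d4 = -19/5
Walk from origin (0, 0):
  seg 1: right by d5 = 5/8 → (5/8, 0)
  seg 2: right by d3 = 5/2 → (25/8, 0)
  seg 3: left by d1 = 9/5 → (53/40, 0)
  seg 4: down by d4 = 9/10 → (53/40, -9/10)
  seg 5: up by d1 = 9/5 → (53/40, 9/10)
  seg 6: right by d2 = 7 → (333/40, 9/10)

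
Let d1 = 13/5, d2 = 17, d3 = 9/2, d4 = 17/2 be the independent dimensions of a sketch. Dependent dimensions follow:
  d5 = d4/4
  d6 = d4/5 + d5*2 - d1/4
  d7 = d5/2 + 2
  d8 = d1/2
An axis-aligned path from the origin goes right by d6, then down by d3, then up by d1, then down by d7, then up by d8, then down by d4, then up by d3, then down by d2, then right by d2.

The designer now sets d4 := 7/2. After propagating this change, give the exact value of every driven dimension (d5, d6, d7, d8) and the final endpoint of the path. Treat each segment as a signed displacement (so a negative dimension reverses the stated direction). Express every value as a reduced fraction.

Apply edit: d4 := 7/2
  d5 = d4/4 = 7/8
  d6 = d4/5 + d5*2 - d1/4 = 9/5
  d7 = d5/2 + 2 = 39/16
  d8 = d1/2 = 13/10
Walk from origin (0, 0):
  seg 1: right by d6 = 9/5 → (9/5, 0)
  seg 2: down by d3 = 9/2 → (9/5, -9/2)
  seg 3: up by d1 = 13/5 → (9/5, -19/10)
  seg 4: down by d7 = 39/16 → (9/5, -347/80)
  seg 5: up by d8 = 13/10 → (9/5, -243/80)
  seg 6: down by d4 = 7/2 → (9/5, -523/80)
  seg 7: up by d3 = 9/2 → (9/5, -163/80)
  seg 8: down by d2 = 17 → (9/5, -1523/80)
  seg 9: right by d2 = 17 → (94/5, -1523/80)

d5 = 7/8
d6 = 9/5
d7 = 39/16
d8 = 13/10
endpoint = (94/5, -1523/80)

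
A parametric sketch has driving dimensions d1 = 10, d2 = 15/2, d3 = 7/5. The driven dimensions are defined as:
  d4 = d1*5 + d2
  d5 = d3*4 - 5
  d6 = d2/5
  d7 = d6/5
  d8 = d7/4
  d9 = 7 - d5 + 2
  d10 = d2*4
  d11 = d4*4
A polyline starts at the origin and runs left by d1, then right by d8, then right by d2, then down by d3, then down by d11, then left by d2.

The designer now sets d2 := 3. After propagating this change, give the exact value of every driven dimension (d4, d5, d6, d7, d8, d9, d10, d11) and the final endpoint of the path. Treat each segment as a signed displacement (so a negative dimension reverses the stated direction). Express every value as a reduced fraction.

d4 = 53
d5 = 3/5
d6 = 3/5
d7 = 3/25
d8 = 3/100
d9 = 42/5
d10 = 12
d11 = 212
endpoint = (-997/100, -1067/5)

Apply edit: d2 := 3
  d4 = d1*5 + d2 = 53
  d5 = d3*4 - 5 = 3/5
  d6 = d2/5 = 3/5
  d7 = d6/5 = 3/25
  d8 = d7/4 = 3/100
  d9 = 7 - d5 + 2 = 42/5
  d10 = d2*4 = 12
  d11 = d4*4 = 212
Walk from origin (0, 0):
  seg 1: left by d1 = 10 → (-10, 0)
  seg 2: right by d8 = 3/100 → (-997/100, 0)
  seg 3: right by d2 = 3 → (-697/100, 0)
  seg 4: down by d3 = 7/5 → (-697/100, -7/5)
  seg 5: down by d11 = 212 → (-697/100, -1067/5)
  seg 6: left by d2 = 3 → (-997/100, -1067/5)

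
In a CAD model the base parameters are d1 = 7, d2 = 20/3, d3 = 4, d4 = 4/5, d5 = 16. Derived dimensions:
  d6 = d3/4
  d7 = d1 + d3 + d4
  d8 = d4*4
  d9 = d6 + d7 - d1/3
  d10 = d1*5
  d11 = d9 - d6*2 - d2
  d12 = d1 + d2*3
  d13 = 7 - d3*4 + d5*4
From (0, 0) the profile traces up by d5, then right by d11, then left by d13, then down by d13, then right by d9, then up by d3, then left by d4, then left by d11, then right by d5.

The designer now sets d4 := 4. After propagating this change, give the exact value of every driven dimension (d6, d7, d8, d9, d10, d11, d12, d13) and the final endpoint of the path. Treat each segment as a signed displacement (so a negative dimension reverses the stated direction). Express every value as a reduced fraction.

d6 = 1
d7 = 15
d8 = 16
d9 = 41/3
d10 = 35
d11 = 5
d12 = 27
d13 = 55
endpoint = (-88/3, -35)

Apply edit: d4 := 4
  d6 = d3/4 = 1
  d7 = d1 + d3 + d4 = 15
  d8 = d4*4 = 16
  d9 = d6 + d7 - d1/3 = 41/3
  d10 = d1*5 = 35
  d11 = d9 - d6*2 - d2 = 5
  d12 = d1 + d2*3 = 27
  d13 = 7 - d3*4 + d5*4 = 55
Walk from origin (0, 0):
  seg 1: up by d5 = 16 → (0, 16)
  seg 2: right by d11 = 5 → (5, 16)
  seg 3: left by d13 = 55 → (-50, 16)
  seg 4: down by d13 = 55 → (-50, -39)
  seg 5: right by d9 = 41/3 → (-109/3, -39)
  seg 6: up by d3 = 4 → (-109/3, -35)
  seg 7: left by d4 = 4 → (-121/3, -35)
  seg 8: left by d11 = 5 → (-136/3, -35)
  seg 9: right by d5 = 16 → (-88/3, -35)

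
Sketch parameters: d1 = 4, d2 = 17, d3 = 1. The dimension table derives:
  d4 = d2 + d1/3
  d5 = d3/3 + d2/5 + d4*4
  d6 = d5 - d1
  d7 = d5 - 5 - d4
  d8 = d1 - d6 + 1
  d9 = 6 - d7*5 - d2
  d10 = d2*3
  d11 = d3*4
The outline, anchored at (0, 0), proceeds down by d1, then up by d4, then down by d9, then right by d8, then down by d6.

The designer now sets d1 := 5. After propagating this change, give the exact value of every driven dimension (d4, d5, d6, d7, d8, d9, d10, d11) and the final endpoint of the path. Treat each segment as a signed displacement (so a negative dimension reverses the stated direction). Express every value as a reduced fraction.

Apply edit: d1 := 5
  d4 = d2 + d1/3 = 56/3
  d5 = d3/3 + d2/5 + d4*4 = 392/5
  d6 = d5 - d1 = 367/5
  d7 = d5 - 5 - d4 = 821/15
  d8 = d1 - d6 + 1 = -337/5
  d9 = 6 - d7*5 - d2 = -854/3
  d10 = d2*3 = 51
  d11 = d3*4 = 4
Walk from origin (0, 0):
  seg 1: down by d1 = 5 → (0, -5)
  seg 2: up by d4 = 56/3 → (0, 41/3)
  seg 3: down by d9 = -854/3 → (0, 895/3)
  seg 4: right by d8 = -337/5 → (-337/5, 895/3)
  seg 5: down by d6 = 367/5 → (-337/5, 3374/15)

d4 = 56/3
d5 = 392/5
d6 = 367/5
d7 = 821/15
d8 = -337/5
d9 = -854/3
d10 = 51
d11 = 4
endpoint = (-337/5, 3374/15)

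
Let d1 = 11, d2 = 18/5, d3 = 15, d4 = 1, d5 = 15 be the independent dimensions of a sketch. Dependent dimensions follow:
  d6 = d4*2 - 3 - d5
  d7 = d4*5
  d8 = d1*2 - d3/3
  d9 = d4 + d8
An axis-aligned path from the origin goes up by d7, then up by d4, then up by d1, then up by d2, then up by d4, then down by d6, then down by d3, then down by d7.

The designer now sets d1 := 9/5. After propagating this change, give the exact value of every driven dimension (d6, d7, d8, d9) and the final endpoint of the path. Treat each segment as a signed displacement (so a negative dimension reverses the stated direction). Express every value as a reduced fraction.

d6 = -16
d7 = 5
d8 = -7/5
d9 = -2/5
endpoint = (0, 42/5)

Apply edit: d1 := 9/5
  d6 = d4*2 - 3 - d5 = -16
  d7 = d4*5 = 5
  d8 = d1*2 - d3/3 = -7/5
  d9 = d4 + d8 = -2/5
Walk from origin (0, 0):
  seg 1: up by d7 = 5 → (0, 5)
  seg 2: up by d4 = 1 → (0, 6)
  seg 3: up by d1 = 9/5 → (0, 39/5)
  seg 4: up by d2 = 18/5 → (0, 57/5)
  seg 5: up by d4 = 1 → (0, 62/5)
  seg 6: down by d6 = -16 → (0, 142/5)
  seg 7: down by d3 = 15 → (0, 67/5)
  seg 8: down by d7 = 5 → (0, 42/5)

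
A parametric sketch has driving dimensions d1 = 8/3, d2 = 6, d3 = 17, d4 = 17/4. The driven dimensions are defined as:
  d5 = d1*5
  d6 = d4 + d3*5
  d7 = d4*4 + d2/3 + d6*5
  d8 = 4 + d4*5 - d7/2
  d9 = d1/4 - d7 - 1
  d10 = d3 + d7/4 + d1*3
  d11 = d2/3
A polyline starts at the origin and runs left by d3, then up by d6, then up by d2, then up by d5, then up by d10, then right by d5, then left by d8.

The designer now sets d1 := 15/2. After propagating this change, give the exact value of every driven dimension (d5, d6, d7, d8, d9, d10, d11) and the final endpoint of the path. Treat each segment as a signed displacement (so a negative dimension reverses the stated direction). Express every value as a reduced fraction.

d5 = 75/2
d6 = 357/4
d7 = 1861/4
d8 = -1659/8
d9 = -3715/8
d10 = 2493/16
d11 = 2
endpoint = (1823/8, 4617/16)

Apply edit: d1 := 15/2
  d5 = d1*5 = 75/2
  d6 = d4 + d3*5 = 357/4
  d7 = d4*4 + d2/3 + d6*5 = 1861/4
  d8 = 4 + d4*5 - d7/2 = -1659/8
  d9 = d1/4 - d7 - 1 = -3715/8
  d10 = d3 + d7/4 + d1*3 = 2493/16
  d11 = d2/3 = 2
Walk from origin (0, 0):
  seg 1: left by d3 = 17 → (-17, 0)
  seg 2: up by d6 = 357/4 → (-17, 357/4)
  seg 3: up by d2 = 6 → (-17, 381/4)
  seg 4: up by d5 = 75/2 → (-17, 531/4)
  seg 5: up by d10 = 2493/16 → (-17, 4617/16)
  seg 6: right by d5 = 75/2 → (41/2, 4617/16)
  seg 7: left by d8 = -1659/8 → (1823/8, 4617/16)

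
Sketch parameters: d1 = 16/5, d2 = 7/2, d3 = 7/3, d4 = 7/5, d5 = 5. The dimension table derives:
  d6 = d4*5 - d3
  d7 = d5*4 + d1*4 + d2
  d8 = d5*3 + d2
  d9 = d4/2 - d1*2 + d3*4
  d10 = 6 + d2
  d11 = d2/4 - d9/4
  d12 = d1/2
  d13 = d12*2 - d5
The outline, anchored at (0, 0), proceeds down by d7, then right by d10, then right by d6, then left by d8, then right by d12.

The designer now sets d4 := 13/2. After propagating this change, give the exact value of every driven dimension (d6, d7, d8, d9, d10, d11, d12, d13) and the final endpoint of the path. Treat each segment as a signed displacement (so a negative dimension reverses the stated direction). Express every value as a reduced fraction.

Apply edit: d4 := 13/2
  d6 = d4*5 - d3 = 181/6
  d7 = d5*4 + d1*4 + d2 = 363/10
  d8 = d5*3 + d2 = 37/2
  d9 = d4/2 - d1*2 + d3*4 = 371/60
  d10 = 6 + d2 = 19/2
  d11 = d2/4 - d9/4 = -161/240
  d12 = d1/2 = 8/5
  d13 = d12*2 - d5 = -9/5
Walk from origin (0, 0):
  seg 1: down by d7 = 363/10 → (0, -363/10)
  seg 2: right by d10 = 19/2 → (19/2, -363/10)
  seg 3: right by d6 = 181/6 → (119/3, -363/10)
  seg 4: left by d8 = 37/2 → (127/6, -363/10)
  seg 5: right by d12 = 8/5 → (683/30, -363/10)

d6 = 181/6
d7 = 363/10
d8 = 37/2
d9 = 371/60
d10 = 19/2
d11 = -161/240
d12 = 8/5
d13 = -9/5
endpoint = (683/30, -363/10)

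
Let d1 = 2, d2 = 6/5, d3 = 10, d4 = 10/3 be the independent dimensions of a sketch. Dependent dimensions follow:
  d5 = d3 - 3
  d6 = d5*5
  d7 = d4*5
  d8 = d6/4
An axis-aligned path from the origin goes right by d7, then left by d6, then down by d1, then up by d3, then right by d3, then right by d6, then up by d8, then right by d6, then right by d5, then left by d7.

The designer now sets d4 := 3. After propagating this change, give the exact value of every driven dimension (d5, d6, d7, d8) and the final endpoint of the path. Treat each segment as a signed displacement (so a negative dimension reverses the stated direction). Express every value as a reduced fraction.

d5 = 7
d6 = 35
d7 = 15
d8 = 35/4
endpoint = (52, 67/4)

Apply edit: d4 := 3
  d5 = d3 - 3 = 7
  d6 = d5*5 = 35
  d7 = d4*5 = 15
  d8 = d6/4 = 35/4
Walk from origin (0, 0):
  seg 1: right by d7 = 15 → (15, 0)
  seg 2: left by d6 = 35 → (-20, 0)
  seg 3: down by d1 = 2 → (-20, -2)
  seg 4: up by d3 = 10 → (-20, 8)
  seg 5: right by d3 = 10 → (-10, 8)
  seg 6: right by d6 = 35 → (25, 8)
  seg 7: up by d8 = 35/4 → (25, 67/4)
  seg 8: right by d6 = 35 → (60, 67/4)
  seg 9: right by d5 = 7 → (67, 67/4)
  seg 10: left by d7 = 15 → (52, 67/4)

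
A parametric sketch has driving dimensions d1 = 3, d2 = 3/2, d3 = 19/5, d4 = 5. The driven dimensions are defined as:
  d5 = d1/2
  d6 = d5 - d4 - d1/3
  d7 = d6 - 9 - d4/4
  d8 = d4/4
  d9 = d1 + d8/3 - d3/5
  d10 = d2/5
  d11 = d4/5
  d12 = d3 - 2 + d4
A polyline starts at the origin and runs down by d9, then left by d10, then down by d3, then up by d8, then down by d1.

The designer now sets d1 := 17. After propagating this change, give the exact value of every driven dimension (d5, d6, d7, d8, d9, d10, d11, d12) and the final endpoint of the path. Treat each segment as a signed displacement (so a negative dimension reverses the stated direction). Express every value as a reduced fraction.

Apply edit: d1 := 17
  d5 = d1/2 = 17/2
  d6 = d5 - d4 - d1/3 = -13/6
  d7 = d6 - 9 - d4/4 = -149/12
  d8 = d4/4 = 5/4
  d9 = d1 + d8/3 - d3/5 = 4997/300
  d10 = d2/5 = 3/10
  d11 = d4/5 = 1
  d12 = d3 - 2 + d4 = 34/5
Walk from origin (0, 0):
  seg 1: down by d9 = 4997/300 → (0, -4997/300)
  seg 2: left by d10 = 3/10 → (-3/10, -4997/300)
  seg 3: down by d3 = 19/5 → (-3/10, -6137/300)
  seg 4: up by d8 = 5/4 → (-3/10, -2881/150)
  seg 5: down by d1 = 17 → (-3/10, -5431/150)

d5 = 17/2
d6 = -13/6
d7 = -149/12
d8 = 5/4
d9 = 4997/300
d10 = 3/10
d11 = 1
d12 = 34/5
endpoint = (-3/10, -5431/150)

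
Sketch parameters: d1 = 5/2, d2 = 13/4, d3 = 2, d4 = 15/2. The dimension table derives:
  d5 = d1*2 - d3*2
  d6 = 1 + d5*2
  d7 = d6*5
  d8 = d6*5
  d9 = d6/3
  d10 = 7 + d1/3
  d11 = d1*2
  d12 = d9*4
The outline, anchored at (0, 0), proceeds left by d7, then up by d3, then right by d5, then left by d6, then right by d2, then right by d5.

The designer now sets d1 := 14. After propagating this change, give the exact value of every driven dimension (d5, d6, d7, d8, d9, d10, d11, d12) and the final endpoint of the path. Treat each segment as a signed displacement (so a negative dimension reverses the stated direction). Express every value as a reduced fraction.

d5 = 24
d6 = 49
d7 = 245
d8 = 245
d9 = 49/3
d10 = 35/3
d11 = 28
d12 = 196/3
endpoint = (-971/4, 2)

Apply edit: d1 := 14
  d5 = d1*2 - d3*2 = 24
  d6 = 1 + d5*2 = 49
  d7 = d6*5 = 245
  d8 = d6*5 = 245
  d9 = d6/3 = 49/3
  d10 = 7 + d1/3 = 35/3
  d11 = d1*2 = 28
  d12 = d9*4 = 196/3
Walk from origin (0, 0):
  seg 1: left by d7 = 245 → (-245, 0)
  seg 2: up by d3 = 2 → (-245, 2)
  seg 3: right by d5 = 24 → (-221, 2)
  seg 4: left by d6 = 49 → (-270, 2)
  seg 5: right by d2 = 13/4 → (-1067/4, 2)
  seg 6: right by d5 = 24 → (-971/4, 2)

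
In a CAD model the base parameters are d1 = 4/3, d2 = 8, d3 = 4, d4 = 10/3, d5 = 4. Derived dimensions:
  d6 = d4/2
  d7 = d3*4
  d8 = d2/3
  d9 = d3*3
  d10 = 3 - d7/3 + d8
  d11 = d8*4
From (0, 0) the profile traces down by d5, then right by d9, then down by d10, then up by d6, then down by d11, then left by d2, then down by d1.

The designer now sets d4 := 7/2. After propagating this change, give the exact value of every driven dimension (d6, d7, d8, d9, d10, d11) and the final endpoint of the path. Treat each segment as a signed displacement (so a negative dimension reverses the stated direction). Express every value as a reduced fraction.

d6 = 7/4
d7 = 16
d8 = 8/3
d9 = 12
d10 = 1/3
d11 = 32/3
endpoint = (4, -175/12)

Apply edit: d4 := 7/2
  d6 = d4/2 = 7/4
  d7 = d3*4 = 16
  d8 = d2/3 = 8/3
  d9 = d3*3 = 12
  d10 = 3 - d7/3 + d8 = 1/3
  d11 = d8*4 = 32/3
Walk from origin (0, 0):
  seg 1: down by d5 = 4 → (0, -4)
  seg 2: right by d9 = 12 → (12, -4)
  seg 3: down by d10 = 1/3 → (12, -13/3)
  seg 4: up by d6 = 7/4 → (12, -31/12)
  seg 5: down by d11 = 32/3 → (12, -53/4)
  seg 6: left by d2 = 8 → (4, -53/4)
  seg 7: down by d1 = 4/3 → (4, -175/12)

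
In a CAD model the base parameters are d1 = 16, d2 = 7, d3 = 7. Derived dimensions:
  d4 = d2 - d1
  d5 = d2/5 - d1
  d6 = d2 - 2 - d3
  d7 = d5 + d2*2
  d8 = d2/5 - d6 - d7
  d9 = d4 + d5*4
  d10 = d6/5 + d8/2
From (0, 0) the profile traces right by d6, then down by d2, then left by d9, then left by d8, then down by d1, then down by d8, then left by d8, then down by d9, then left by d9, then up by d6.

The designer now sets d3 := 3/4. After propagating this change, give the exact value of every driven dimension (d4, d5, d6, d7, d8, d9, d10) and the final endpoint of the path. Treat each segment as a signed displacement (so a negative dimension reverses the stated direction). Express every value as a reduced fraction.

Apply edit: d3 := 3/4
  d4 = d2 - d1 = -9
  d5 = d2/5 - d1 = -73/5
  d6 = d2 - 2 - d3 = 17/4
  d7 = d5 + d2*2 = -3/5
  d8 = d2/5 - d6 - d7 = -9/4
  d9 = d4 + d5*4 = -337/5
  d10 = d6/5 + d8/2 = -11/40
Walk from origin (0, 0):
  seg 1: right by d6 = 17/4 → (17/4, 0)
  seg 2: down by d2 = 7 → (17/4, -7)
  seg 3: left by d9 = -337/5 → (1433/20, -7)
  seg 4: left by d8 = -9/4 → (739/10, -7)
  seg 5: down by d1 = 16 → (739/10, -23)
  seg 6: down by d8 = -9/4 → (739/10, -83/4)
  seg 7: left by d8 = -9/4 → (1523/20, -83/4)
  seg 8: down by d9 = -337/5 → (1523/20, 933/20)
  seg 9: left by d9 = -337/5 → (2871/20, 933/20)
  seg 10: up by d6 = 17/4 → (2871/20, 509/10)

d4 = -9
d5 = -73/5
d6 = 17/4
d7 = -3/5
d8 = -9/4
d9 = -337/5
d10 = -11/40
endpoint = (2871/20, 509/10)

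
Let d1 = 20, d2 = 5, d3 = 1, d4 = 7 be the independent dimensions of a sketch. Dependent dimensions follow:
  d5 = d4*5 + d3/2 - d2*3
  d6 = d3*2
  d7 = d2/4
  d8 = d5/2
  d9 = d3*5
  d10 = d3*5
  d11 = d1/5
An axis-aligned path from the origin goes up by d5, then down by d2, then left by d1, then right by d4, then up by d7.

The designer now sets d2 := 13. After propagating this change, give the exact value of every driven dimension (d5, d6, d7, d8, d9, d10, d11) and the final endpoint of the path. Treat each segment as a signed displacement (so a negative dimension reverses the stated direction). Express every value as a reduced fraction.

Apply edit: d2 := 13
  d5 = d4*5 + d3/2 - d2*3 = -7/2
  d6 = d3*2 = 2
  d7 = d2/4 = 13/4
  d8 = d5/2 = -7/4
  d9 = d3*5 = 5
  d10 = d3*5 = 5
  d11 = d1/5 = 4
Walk from origin (0, 0):
  seg 1: up by d5 = -7/2 → (0, -7/2)
  seg 2: down by d2 = 13 → (0, -33/2)
  seg 3: left by d1 = 20 → (-20, -33/2)
  seg 4: right by d4 = 7 → (-13, -33/2)
  seg 5: up by d7 = 13/4 → (-13, -53/4)

d5 = -7/2
d6 = 2
d7 = 13/4
d8 = -7/4
d9 = 5
d10 = 5
d11 = 4
endpoint = (-13, -53/4)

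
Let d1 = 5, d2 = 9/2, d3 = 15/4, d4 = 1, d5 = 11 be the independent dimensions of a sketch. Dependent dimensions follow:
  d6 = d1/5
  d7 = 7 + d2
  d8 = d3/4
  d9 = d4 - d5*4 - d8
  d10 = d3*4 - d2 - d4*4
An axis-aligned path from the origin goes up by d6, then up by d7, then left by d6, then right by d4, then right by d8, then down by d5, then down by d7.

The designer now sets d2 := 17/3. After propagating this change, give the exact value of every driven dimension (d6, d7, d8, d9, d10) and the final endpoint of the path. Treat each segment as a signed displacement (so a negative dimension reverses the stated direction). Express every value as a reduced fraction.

Apply edit: d2 := 17/3
  d6 = d1/5 = 1
  d7 = 7 + d2 = 38/3
  d8 = d3/4 = 15/16
  d9 = d4 - d5*4 - d8 = -703/16
  d10 = d3*4 - d2 - d4*4 = 16/3
Walk from origin (0, 0):
  seg 1: up by d6 = 1 → (0, 1)
  seg 2: up by d7 = 38/3 → (0, 41/3)
  seg 3: left by d6 = 1 → (-1, 41/3)
  seg 4: right by d4 = 1 → (0, 41/3)
  seg 5: right by d8 = 15/16 → (15/16, 41/3)
  seg 6: down by d5 = 11 → (15/16, 8/3)
  seg 7: down by d7 = 38/3 → (15/16, -10)

d6 = 1
d7 = 38/3
d8 = 15/16
d9 = -703/16
d10 = 16/3
endpoint = (15/16, -10)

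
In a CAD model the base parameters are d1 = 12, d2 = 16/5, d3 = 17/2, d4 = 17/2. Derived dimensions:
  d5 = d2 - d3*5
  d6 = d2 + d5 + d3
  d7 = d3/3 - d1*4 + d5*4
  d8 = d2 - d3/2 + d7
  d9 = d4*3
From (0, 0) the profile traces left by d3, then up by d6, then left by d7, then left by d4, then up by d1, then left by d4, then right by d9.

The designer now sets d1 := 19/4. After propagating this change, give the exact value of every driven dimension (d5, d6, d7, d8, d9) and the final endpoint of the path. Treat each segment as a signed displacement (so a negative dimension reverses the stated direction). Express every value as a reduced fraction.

d5 = -393/10
d6 = -138/5
d7 = -5201/30
d8 = -2093/12
d9 = 51/2
endpoint = (5201/30, -457/20)

Apply edit: d1 := 19/4
  d5 = d2 - d3*5 = -393/10
  d6 = d2 + d5 + d3 = -138/5
  d7 = d3/3 - d1*4 + d5*4 = -5201/30
  d8 = d2 - d3/2 + d7 = -2093/12
  d9 = d4*3 = 51/2
Walk from origin (0, 0):
  seg 1: left by d3 = 17/2 → (-17/2, 0)
  seg 2: up by d6 = -138/5 → (-17/2, -138/5)
  seg 3: left by d7 = -5201/30 → (2473/15, -138/5)
  seg 4: left by d4 = 17/2 → (4691/30, -138/5)
  seg 5: up by d1 = 19/4 → (4691/30, -457/20)
  seg 6: left by d4 = 17/2 → (2218/15, -457/20)
  seg 7: right by d9 = 51/2 → (5201/30, -457/20)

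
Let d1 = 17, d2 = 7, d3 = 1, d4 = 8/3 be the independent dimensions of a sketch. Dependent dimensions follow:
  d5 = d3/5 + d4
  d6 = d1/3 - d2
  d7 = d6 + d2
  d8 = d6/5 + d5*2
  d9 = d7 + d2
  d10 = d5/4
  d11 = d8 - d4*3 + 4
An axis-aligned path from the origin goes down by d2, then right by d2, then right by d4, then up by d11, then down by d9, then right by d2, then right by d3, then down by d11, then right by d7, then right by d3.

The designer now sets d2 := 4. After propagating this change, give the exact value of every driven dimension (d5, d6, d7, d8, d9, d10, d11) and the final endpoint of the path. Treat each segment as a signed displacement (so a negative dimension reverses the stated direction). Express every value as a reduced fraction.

Apply edit: d2 := 4
  d5 = d3/5 + d4 = 43/15
  d6 = d1/3 - d2 = 5/3
  d7 = d6 + d2 = 17/3
  d8 = d6/5 + d5*2 = 91/15
  d9 = d7 + d2 = 29/3
  d10 = d5/4 = 43/60
  d11 = d8 - d4*3 + 4 = 31/15
Walk from origin (0, 0):
  seg 1: down by d2 = 4 → (0, -4)
  seg 2: right by d2 = 4 → (4, -4)
  seg 3: right by d4 = 8/3 → (20/3, -4)
  seg 4: up by d11 = 31/15 → (20/3, -29/15)
  seg 5: down by d9 = 29/3 → (20/3, -58/5)
  seg 6: right by d2 = 4 → (32/3, -58/5)
  seg 7: right by d3 = 1 → (35/3, -58/5)
  seg 8: down by d11 = 31/15 → (35/3, -41/3)
  seg 9: right by d7 = 17/3 → (52/3, -41/3)
  seg 10: right by d3 = 1 → (55/3, -41/3)

d5 = 43/15
d6 = 5/3
d7 = 17/3
d8 = 91/15
d9 = 29/3
d10 = 43/60
d11 = 31/15
endpoint = (55/3, -41/3)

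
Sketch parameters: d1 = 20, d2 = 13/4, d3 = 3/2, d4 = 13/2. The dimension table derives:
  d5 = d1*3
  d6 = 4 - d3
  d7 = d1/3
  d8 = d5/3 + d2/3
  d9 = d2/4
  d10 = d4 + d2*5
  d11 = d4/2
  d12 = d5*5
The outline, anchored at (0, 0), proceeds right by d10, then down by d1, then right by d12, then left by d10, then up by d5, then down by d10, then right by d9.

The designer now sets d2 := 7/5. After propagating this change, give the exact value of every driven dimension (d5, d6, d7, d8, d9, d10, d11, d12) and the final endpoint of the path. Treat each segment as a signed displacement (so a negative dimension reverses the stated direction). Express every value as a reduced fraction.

d5 = 60
d6 = 5/2
d7 = 20/3
d8 = 307/15
d9 = 7/20
d10 = 27/2
d11 = 13/4
d12 = 300
endpoint = (6007/20, 53/2)

Apply edit: d2 := 7/5
  d5 = d1*3 = 60
  d6 = 4 - d3 = 5/2
  d7 = d1/3 = 20/3
  d8 = d5/3 + d2/3 = 307/15
  d9 = d2/4 = 7/20
  d10 = d4 + d2*5 = 27/2
  d11 = d4/2 = 13/4
  d12 = d5*5 = 300
Walk from origin (0, 0):
  seg 1: right by d10 = 27/2 → (27/2, 0)
  seg 2: down by d1 = 20 → (27/2, -20)
  seg 3: right by d12 = 300 → (627/2, -20)
  seg 4: left by d10 = 27/2 → (300, -20)
  seg 5: up by d5 = 60 → (300, 40)
  seg 6: down by d10 = 27/2 → (300, 53/2)
  seg 7: right by d9 = 7/20 → (6007/20, 53/2)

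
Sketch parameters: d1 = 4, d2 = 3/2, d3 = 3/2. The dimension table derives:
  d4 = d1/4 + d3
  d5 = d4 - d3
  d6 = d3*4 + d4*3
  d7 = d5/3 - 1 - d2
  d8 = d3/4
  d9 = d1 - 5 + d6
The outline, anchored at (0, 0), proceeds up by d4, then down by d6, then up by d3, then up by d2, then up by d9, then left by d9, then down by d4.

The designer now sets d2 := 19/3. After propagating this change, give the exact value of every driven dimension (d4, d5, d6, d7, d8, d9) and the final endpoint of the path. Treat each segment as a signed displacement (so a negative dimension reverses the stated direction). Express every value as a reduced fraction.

Apply edit: d2 := 19/3
  d4 = d1/4 + d3 = 5/2
  d5 = d4 - d3 = 1
  d6 = d3*4 + d4*3 = 27/2
  d7 = d5/3 - 1 - d2 = -7
  d8 = d3/4 = 3/8
  d9 = d1 - 5 + d6 = 25/2
Walk from origin (0, 0):
  seg 1: up by d4 = 5/2 → (0, 5/2)
  seg 2: down by d6 = 27/2 → (0, -11)
  seg 3: up by d3 = 3/2 → (0, -19/2)
  seg 4: up by d2 = 19/3 → (0, -19/6)
  seg 5: up by d9 = 25/2 → (0, 28/3)
  seg 6: left by d9 = 25/2 → (-25/2, 28/3)
  seg 7: down by d4 = 5/2 → (-25/2, 41/6)

d4 = 5/2
d5 = 1
d6 = 27/2
d7 = -7
d8 = 3/8
d9 = 25/2
endpoint = (-25/2, 41/6)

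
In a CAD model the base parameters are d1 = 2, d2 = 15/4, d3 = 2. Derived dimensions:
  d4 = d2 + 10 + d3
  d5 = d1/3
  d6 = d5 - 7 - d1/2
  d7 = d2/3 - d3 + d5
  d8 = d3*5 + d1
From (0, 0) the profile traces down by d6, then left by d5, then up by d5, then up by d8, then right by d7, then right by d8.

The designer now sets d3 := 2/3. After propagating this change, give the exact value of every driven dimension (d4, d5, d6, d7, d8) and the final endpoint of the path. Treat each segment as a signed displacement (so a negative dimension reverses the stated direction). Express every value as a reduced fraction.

d4 = 173/12
d5 = 2/3
d6 = -22/3
d7 = 5/4
d8 = 16/3
endpoint = (71/12, 40/3)

Apply edit: d3 := 2/3
  d4 = d2 + 10 + d3 = 173/12
  d5 = d1/3 = 2/3
  d6 = d5 - 7 - d1/2 = -22/3
  d7 = d2/3 - d3 + d5 = 5/4
  d8 = d3*5 + d1 = 16/3
Walk from origin (0, 0):
  seg 1: down by d6 = -22/3 → (0, 22/3)
  seg 2: left by d5 = 2/3 → (-2/3, 22/3)
  seg 3: up by d5 = 2/3 → (-2/3, 8)
  seg 4: up by d8 = 16/3 → (-2/3, 40/3)
  seg 5: right by d7 = 5/4 → (7/12, 40/3)
  seg 6: right by d8 = 16/3 → (71/12, 40/3)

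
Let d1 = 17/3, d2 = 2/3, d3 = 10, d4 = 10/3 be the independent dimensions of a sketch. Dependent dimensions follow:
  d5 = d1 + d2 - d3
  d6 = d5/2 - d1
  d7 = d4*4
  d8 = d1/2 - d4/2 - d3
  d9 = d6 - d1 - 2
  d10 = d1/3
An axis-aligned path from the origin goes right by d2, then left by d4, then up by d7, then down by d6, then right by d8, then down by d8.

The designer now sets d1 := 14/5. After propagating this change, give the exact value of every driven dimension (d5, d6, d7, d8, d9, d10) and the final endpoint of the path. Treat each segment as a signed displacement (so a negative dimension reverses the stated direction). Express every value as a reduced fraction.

Apply edit: d1 := 14/5
  d5 = d1 + d2 - d3 = -98/15
  d6 = d5/2 - d1 = -91/15
  d7 = d4*4 = 40/3
  d8 = d1/2 - d4/2 - d3 = -154/15
  d9 = d6 - d1 - 2 = -163/15
  d10 = d1/3 = 14/15
Walk from origin (0, 0):
  seg 1: right by d2 = 2/3 → (2/3, 0)
  seg 2: left by d4 = 10/3 → (-8/3, 0)
  seg 3: up by d7 = 40/3 → (-8/3, 40/3)
  seg 4: down by d6 = -91/15 → (-8/3, 97/5)
  seg 5: right by d8 = -154/15 → (-194/15, 97/5)
  seg 6: down by d8 = -154/15 → (-194/15, 89/3)

d5 = -98/15
d6 = -91/15
d7 = 40/3
d8 = -154/15
d9 = -163/15
d10 = 14/15
endpoint = (-194/15, 89/3)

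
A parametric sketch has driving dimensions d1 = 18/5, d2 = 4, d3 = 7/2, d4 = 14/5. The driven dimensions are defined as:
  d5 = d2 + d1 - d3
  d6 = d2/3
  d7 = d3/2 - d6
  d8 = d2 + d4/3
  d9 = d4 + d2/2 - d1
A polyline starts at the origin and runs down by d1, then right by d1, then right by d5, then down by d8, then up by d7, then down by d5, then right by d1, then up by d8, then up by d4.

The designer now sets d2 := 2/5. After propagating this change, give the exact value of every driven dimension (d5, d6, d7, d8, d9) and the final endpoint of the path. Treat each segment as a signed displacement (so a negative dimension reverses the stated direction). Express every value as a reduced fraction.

d5 = 1/2
d6 = 2/15
d7 = 97/60
d8 = 4/3
d9 = -3/5
endpoint = (77/10, 19/60)

Apply edit: d2 := 2/5
  d5 = d2 + d1 - d3 = 1/2
  d6 = d2/3 = 2/15
  d7 = d3/2 - d6 = 97/60
  d8 = d2 + d4/3 = 4/3
  d9 = d4 + d2/2 - d1 = -3/5
Walk from origin (0, 0):
  seg 1: down by d1 = 18/5 → (0, -18/5)
  seg 2: right by d1 = 18/5 → (18/5, -18/5)
  seg 3: right by d5 = 1/2 → (41/10, -18/5)
  seg 4: down by d8 = 4/3 → (41/10, -74/15)
  seg 5: up by d7 = 97/60 → (41/10, -199/60)
  seg 6: down by d5 = 1/2 → (41/10, -229/60)
  seg 7: right by d1 = 18/5 → (77/10, -229/60)
  seg 8: up by d8 = 4/3 → (77/10, -149/60)
  seg 9: up by d4 = 14/5 → (77/10, 19/60)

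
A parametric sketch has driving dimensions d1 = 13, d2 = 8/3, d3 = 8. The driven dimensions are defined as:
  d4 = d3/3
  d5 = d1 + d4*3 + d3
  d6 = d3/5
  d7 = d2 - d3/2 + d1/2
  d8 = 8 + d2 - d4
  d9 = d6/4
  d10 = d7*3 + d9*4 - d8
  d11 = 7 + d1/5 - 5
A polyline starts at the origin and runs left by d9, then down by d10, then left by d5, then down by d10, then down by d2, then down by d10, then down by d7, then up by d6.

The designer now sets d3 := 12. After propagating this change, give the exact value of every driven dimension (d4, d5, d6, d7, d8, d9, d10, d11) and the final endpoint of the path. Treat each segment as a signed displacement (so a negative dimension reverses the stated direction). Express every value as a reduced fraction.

Apply edit: d3 := 12
  d4 = d3/3 = 4
  d5 = d1 + d4*3 + d3 = 37
  d6 = d3/5 = 12/5
  d7 = d2 - d3/2 + d1/2 = 19/6
  d8 = 8 + d2 - d4 = 20/3
  d9 = d6/4 = 3/5
  d10 = d7*3 + d9*4 - d8 = 157/30
  d11 = 7 + d1/5 - 5 = 23/5
Walk from origin (0, 0):
  seg 1: left by d9 = 3/5 → (-3/5, 0)
  seg 2: down by d10 = 157/30 → (-3/5, -157/30)
  seg 3: left by d5 = 37 → (-188/5, -157/30)
  seg 4: down by d10 = 157/30 → (-188/5, -157/15)
  seg 5: down by d2 = 8/3 → (-188/5, -197/15)
  seg 6: down by d10 = 157/30 → (-188/5, -551/30)
  seg 7: down by d7 = 19/6 → (-188/5, -323/15)
  seg 8: up by d6 = 12/5 → (-188/5, -287/15)

d4 = 4
d5 = 37
d6 = 12/5
d7 = 19/6
d8 = 20/3
d9 = 3/5
d10 = 157/30
d11 = 23/5
endpoint = (-188/5, -287/15)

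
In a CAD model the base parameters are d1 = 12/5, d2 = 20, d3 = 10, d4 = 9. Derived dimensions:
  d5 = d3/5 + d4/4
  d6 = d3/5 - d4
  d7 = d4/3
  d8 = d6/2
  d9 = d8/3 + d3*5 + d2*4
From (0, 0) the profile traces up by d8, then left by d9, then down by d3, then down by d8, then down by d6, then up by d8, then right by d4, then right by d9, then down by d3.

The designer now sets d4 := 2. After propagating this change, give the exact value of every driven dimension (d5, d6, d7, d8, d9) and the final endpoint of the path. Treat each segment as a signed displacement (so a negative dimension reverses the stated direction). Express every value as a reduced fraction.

Apply edit: d4 := 2
  d5 = d3/5 + d4/4 = 5/2
  d6 = d3/5 - d4 = 0
  d7 = d4/3 = 2/3
  d8 = d6/2 = 0
  d9 = d8/3 + d3*5 + d2*4 = 130
Walk from origin (0, 0):
  seg 1: up by d8 = 0 → (0, 0)
  seg 2: left by d9 = 130 → (-130, 0)
  seg 3: down by d3 = 10 → (-130, -10)
  seg 4: down by d8 = 0 → (-130, -10)
  seg 5: down by d6 = 0 → (-130, -10)
  seg 6: up by d8 = 0 → (-130, -10)
  seg 7: right by d4 = 2 → (-128, -10)
  seg 8: right by d9 = 130 → (2, -10)
  seg 9: down by d3 = 10 → (2, -20)

d5 = 5/2
d6 = 0
d7 = 2/3
d8 = 0
d9 = 130
endpoint = (2, -20)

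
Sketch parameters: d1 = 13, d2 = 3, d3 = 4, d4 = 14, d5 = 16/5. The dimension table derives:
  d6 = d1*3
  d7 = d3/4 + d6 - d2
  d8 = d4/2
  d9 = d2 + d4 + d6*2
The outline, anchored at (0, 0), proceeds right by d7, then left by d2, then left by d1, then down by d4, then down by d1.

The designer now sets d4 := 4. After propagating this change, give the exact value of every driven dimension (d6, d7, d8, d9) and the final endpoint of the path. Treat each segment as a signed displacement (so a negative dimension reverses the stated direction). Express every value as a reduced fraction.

Apply edit: d4 := 4
  d6 = d1*3 = 39
  d7 = d3/4 + d6 - d2 = 37
  d8 = d4/2 = 2
  d9 = d2 + d4 + d6*2 = 85
Walk from origin (0, 0):
  seg 1: right by d7 = 37 → (37, 0)
  seg 2: left by d2 = 3 → (34, 0)
  seg 3: left by d1 = 13 → (21, 0)
  seg 4: down by d4 = 4 → (21, -4)
  seg 5: down by d1 = 13 → (21, -17)

d6 = 39
d7 = 37
d8 = 2
d9 = 85
endpoint = (21, -17)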